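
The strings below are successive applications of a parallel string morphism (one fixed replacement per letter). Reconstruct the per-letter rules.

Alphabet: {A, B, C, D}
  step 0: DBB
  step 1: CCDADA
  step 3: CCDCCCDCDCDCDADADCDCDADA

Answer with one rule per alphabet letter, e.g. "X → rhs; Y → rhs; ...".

A->BB, B->DA, C->DC, D->CC

  step 0 ⇒ step 1: DBB ⇒ CC·DA·DA
    B ↦ DA
    D ↦ CC
    A ↦ BB  (constrained at step 1)
    C ↦ DC  (constrained at step 1)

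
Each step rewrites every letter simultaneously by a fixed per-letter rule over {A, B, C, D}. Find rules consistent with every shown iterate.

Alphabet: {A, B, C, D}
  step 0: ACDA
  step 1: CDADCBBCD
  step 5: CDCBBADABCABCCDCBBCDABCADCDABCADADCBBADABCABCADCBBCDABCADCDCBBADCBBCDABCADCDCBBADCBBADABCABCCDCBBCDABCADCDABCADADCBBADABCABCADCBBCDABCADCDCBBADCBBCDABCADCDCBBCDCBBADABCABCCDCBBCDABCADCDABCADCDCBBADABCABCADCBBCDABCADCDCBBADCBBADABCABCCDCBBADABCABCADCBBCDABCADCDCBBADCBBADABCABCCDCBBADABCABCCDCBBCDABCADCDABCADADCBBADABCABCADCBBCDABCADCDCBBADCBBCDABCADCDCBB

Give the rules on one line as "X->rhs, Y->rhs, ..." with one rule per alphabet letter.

A->CD, B->ABC, C->AD, D->CBB

  step 0 ⇒ step 1: ACDA ⇒ CD·AD·CBB·CD
    A ↦ CD
    C ↦ AD
    D ↦ CBB
    B ↦ ABC  (constrained at step 1)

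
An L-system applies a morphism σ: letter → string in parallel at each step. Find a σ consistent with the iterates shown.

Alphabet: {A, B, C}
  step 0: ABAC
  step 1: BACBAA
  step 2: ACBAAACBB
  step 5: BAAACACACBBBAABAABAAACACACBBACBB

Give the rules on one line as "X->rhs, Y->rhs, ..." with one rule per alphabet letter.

A->B, B->AC, C->AA

  step 1 ⇒ step 2: BACBAA ⇒ AC·B·AA·AC·B·B
    A ↦ B
    B ↦ AC
    C ↦ AA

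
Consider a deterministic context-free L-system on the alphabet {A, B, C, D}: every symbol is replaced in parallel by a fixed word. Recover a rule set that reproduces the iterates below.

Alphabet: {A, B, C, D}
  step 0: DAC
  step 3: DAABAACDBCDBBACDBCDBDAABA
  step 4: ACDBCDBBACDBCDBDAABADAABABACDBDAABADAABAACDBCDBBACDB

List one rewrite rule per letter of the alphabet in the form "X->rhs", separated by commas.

A->CDB, B->BA, C->DA, D->A

  step 3 ⇒ step 4: DAABAACDBCDBBACDBCDBDAABA ⇒ A·CDB·CDB·BA·CDB·CDB·DA·A·BA·DA·A·BA·BA·CDB·DA·A·BA·DA·A·BA·A·CDB·CDB·BA·CDB
    A ↦ CDB
    B ↦ BA
    C ↦ DA
    D ↦ A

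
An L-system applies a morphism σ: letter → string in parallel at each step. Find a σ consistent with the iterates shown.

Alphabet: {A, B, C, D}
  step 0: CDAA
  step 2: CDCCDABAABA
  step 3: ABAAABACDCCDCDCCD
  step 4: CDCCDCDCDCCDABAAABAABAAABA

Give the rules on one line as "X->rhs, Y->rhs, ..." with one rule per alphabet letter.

  step 3 ⇒ step 4: ABAAABACDCCDCDCCD ⇒ CD·C·CD·CD·CD·C·CD·A·BA·A·A·BA·A·BA·A·A·BA
    A ↦ CD
    B ↦ C
    C ↦ A
    D ↦ BA

A->CD, B->C, C->A, D->BA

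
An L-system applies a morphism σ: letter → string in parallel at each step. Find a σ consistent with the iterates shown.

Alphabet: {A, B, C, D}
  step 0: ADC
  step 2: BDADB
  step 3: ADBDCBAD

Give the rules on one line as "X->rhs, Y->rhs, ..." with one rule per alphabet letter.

  step 2 ⇒ step 3: BDADB ⇒ AD·B·DC·B·AD
    A ↦ DC
    B ↦ AD
    D ↦ B
    C ↦ D  (constrained at step 0)

A->DC, B->AD, C->D, D->B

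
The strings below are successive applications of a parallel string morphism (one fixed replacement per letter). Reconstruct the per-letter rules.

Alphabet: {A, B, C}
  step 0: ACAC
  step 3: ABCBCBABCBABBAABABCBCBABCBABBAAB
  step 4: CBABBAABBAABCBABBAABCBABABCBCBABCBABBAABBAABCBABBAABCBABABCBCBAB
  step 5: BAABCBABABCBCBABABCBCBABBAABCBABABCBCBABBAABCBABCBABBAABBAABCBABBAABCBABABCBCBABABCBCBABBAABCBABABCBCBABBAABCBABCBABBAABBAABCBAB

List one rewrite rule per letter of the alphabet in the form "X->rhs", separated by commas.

  step 4 ⇒ step 5: CBABBAABBAABCBABBAABCBABABCBCBABCBABBAABBAABCBABBAABCBABABCBCBAB ⇒ BA·AB·CB·AB·AB·CB·CB·AB·AB·CB·CB·AB·BA·AB·CB·AB·AB·CB·CB·AB·BA·AB·CB·AB·CB·AB·BA·AB·BA·AB·CB·AB·BA·AB·CB·AB·AB·CB·CB·AB·AB·CB·CB·AB·BA·AB·CB·AB·AB·CB·CB·AB·BA·AB·CB·AB·CB·AB·BA·AB·BA·AB·CB·AB
    A ↦ CB
    B ↦ AB
    C ↦ BA

A->CB, B->AB, C->BA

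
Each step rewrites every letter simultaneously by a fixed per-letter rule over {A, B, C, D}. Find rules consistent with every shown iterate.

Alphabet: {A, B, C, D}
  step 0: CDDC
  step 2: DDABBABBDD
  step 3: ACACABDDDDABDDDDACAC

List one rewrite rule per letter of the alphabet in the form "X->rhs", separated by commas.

A->AB, B->DD, C->B, D->AC

  step 2 ⇒ step 3: DDABBABBDD ⇒ AC·AC·AB·DD·DD·AB·DD·DD·AC·AC
    A ↦ AB
    B ↦ DD
    D ↦ AC
    C ↦ B  (constrained at step 0)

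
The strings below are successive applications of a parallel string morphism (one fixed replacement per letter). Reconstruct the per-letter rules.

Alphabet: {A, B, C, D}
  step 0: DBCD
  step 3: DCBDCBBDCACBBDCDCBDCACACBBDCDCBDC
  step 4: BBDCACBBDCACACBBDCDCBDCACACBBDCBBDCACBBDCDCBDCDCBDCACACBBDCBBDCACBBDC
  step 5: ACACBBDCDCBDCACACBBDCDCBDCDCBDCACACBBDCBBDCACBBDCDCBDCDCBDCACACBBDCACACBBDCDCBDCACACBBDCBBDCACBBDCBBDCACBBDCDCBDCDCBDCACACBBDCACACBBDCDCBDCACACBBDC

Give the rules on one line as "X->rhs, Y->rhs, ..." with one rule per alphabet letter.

  step 4 ⇒ step 5: BBDCACBBDCACACBBDCDCBDCACACBBDCBBDCACBBDCDCBDCDCBDCACACBBDCBBDCACBBDC ⇒ AC·AC·B·BDC·DC·BDC·AC·AC·B·BDC·DC·BDC·DC·BDC·AC·AC·B·BDC·B·BDC·AC·B·BDC·DC·BDC·DC·BDC·AC·AC·B·BDC·AC·AC·B·BDC·DC·BDC·AC·AC·B·BDC·B·BDC·AC·B·BDC·B·BDC·AC·B·BDC·DC·BDC·DC·BDC·AC·AC·B·BDC·AC·AC·B·BDC·DC·BDC·AC·AC·B·BDC
    A ↦ DC
    B ↦ AC
    C ↦ BDC
    D ↦ B

A->DC, B->AC, C->BDC, D->B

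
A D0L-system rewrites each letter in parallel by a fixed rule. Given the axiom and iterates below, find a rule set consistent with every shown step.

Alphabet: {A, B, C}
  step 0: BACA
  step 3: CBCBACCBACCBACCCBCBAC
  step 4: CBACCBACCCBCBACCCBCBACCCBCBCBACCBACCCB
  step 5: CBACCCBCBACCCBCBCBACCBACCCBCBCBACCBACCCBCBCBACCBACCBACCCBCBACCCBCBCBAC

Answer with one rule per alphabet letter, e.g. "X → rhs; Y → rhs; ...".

  step 4 ⇒ step 5: CBACCBACCCBCBACCCBCBACCCBCBCBACCBACCCB ⇒ CB·AC·C·CB·CB·AC·C·CB·CB·CB·AC·CB·AC·C·CB·CB·CB·AC·CB·AC·C·CB·CB·CB·AC·CB·AC·CB·AC·C·CB·CB·AC·C·CB·CB·CB·AC
    A ↦ C
    B ↦ AC
    C ↦ CB

A->C, B->AC, C->CB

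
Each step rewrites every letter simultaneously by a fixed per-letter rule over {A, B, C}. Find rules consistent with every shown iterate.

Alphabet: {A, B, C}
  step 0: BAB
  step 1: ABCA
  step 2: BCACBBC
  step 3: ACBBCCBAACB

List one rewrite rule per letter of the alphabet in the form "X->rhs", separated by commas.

A->BC, B->A, C->CB

  step 2 ⇒ step 3: BCACBBC ⇒ A·CB·BC·CB·A·A·CB
    A ↦ BC
    B ↦ A
    C ↦ CB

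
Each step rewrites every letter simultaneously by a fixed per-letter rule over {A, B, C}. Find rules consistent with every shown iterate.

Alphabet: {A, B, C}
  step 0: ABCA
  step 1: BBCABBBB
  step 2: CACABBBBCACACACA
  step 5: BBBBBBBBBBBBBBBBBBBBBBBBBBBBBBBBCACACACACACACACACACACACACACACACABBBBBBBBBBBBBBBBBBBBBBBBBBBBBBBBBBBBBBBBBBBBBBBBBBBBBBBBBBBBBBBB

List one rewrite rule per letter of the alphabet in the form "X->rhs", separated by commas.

A->BB, B->CA, C->BB

  step 1 ⇒ step 2: BBCABBBB ⇒ CA·CA·BB·BB·CA·CA·CA·CA
    A ↦ BB
    B ↦ CA
    C ↦ BB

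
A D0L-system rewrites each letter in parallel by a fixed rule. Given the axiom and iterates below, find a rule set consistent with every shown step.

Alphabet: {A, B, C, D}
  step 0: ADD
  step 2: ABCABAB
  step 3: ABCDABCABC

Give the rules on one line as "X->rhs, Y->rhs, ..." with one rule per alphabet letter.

  step 2 ⇒ step 3: ABCABAB ⇒ AB·C·D·AB·C·AB·C
    A ↦ AB
    B ↦ C
    C ↦ D
    D ↦ A  (constrained at step 0)

A->AB, B->C, C->D, D->A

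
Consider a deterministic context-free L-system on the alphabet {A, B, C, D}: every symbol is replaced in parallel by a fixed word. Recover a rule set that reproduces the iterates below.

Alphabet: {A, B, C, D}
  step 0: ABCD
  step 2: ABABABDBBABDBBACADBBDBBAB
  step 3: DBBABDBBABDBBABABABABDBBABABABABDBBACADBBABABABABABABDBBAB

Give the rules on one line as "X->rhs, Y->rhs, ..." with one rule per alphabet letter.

  step 2 ⇒ step 3: ABABABDBBABDBBACADBBDBBAB ⇒ DBB·AB·DBB·AB·DBB·AB·AB·AB·AB·DBB·AB·AB·AB·AB·DBB·ACA·DBB·AB·AB·AB·AB·AB·AB·DBB·AB
    A ↦ DBB
    B ↦ AB
    C ↦ ACA
    D ↦ AB

A->DBB, B->AB, C->ACA, D->AB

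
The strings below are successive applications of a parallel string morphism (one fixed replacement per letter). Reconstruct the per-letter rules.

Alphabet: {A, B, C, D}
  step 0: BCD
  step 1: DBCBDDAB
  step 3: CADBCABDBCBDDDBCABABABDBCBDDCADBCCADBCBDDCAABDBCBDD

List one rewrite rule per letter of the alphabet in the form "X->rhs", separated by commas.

A->CA, B->DBC, C->BDD, D->AB

  step 0 ⇒ step 1: BCD ⇒ DBC·BDD·AB
    B ↦ DBC
    C ↦ BDD
    D ↦ AB
    A ↦ CA  (constrained at step 1)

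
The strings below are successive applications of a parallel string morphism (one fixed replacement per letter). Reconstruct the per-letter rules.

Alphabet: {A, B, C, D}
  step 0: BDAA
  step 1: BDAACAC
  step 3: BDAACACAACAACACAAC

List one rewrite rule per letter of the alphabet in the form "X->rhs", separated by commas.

A->AC, B->BD, C->A, D->A

  step 0 ⇒ step 1: BDAA ⇒ BD·A·AC·AC
    A ↦ AC
    B ↦ BD
    D ↦ A
    C ↦ A  (constrained at step 1)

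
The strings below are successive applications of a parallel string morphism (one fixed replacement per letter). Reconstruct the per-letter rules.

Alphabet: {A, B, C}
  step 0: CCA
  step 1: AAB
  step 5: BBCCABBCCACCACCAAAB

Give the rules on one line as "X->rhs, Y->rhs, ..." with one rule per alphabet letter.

  step 0 ⇒ step 1: CCA ⇒ A·A·B
    A ↦ B
    C ↦ A
    B ↦ CCA  (constrained at step 1)

A->B, B->CCA, C->A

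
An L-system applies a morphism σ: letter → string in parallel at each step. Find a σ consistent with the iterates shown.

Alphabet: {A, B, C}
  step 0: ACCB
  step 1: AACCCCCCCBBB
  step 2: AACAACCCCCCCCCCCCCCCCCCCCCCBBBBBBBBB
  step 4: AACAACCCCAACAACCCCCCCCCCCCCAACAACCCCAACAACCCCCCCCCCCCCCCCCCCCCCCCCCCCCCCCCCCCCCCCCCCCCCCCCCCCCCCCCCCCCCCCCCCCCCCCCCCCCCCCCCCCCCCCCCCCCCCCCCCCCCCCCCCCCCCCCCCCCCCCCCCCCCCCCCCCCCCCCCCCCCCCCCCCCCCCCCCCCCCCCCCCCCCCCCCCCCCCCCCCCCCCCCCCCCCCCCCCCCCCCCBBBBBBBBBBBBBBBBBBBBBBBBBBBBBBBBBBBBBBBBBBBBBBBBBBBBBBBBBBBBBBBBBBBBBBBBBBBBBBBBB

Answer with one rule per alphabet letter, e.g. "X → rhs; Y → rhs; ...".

A->AAC, B->BBB, C->CCC

  step 1 ⇒ step 2: AACCCCCCCBBB ⇒ AAC·AAC·CCC·CCC·CCC·CCC·CCC·CCC·CCC·BBB·BBB·BBB
    A ↦ AAC
    B ↦ BBB
    C ↦ CCC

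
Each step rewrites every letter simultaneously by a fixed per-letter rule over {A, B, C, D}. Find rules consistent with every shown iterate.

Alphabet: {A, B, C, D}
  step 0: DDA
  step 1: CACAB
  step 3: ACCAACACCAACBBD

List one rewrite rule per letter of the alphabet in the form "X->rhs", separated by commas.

A->B, B->AC, C->BD, D->CA

  step 0 ⇒ step 1: DDA ⇒ CA·CA·B
    A ↦ B
    D ↦ CA
    B ↦ AC  (constrained at step 1)
    C ↦ BD  (constrained at step 1)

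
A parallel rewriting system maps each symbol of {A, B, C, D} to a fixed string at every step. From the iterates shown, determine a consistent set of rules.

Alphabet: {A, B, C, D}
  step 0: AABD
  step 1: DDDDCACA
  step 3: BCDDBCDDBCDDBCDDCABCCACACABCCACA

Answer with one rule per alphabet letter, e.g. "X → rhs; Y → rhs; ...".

A->DD, B->CA, C->BC, D->CA

  step 0 ⇒ step 1: AABD ⇒ DD·DD·CA·CA
    A ↦ DD
    B ↦ CA
    D ↦ CA
    C ↦ BC  (constrained at step 1)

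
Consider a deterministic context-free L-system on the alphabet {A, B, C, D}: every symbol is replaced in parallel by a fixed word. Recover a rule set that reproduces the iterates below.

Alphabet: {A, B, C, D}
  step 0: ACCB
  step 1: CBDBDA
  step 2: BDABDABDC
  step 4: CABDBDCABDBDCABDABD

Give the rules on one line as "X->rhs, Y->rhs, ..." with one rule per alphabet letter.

A->C, B->A, C->BD, D->BD

  step 1 ⇒ step 2: CBDBDA ⇒ BD·A·BD·A·BD·C
    A ↦ C
    B ↦ A
    C ↦ BD
    D ↦ BD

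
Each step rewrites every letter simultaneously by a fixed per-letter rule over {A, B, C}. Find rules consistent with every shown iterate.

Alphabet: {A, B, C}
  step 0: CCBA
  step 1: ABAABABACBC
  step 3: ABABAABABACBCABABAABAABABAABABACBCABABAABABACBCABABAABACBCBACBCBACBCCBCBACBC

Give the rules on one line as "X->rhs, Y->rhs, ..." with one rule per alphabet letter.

A->CBC, B->BA, C->ABA

  step 0 ⇒ step 1: CCBA ⇒ ABA·ABA·BA·CBC
    A ↦ CBC
    B ↦ BA
    C ↦ ABA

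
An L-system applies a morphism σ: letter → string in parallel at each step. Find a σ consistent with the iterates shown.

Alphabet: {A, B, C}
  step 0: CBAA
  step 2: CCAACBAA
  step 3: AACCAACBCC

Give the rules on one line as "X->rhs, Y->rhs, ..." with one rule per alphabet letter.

A->C, B->ACB, C->A

  step 2 ⇒ step 3: CCAACBAA ⇒ A·A·C·C·A·ACB·C·C
    A ↦ C
    B ↦ ACB
    C ↦ A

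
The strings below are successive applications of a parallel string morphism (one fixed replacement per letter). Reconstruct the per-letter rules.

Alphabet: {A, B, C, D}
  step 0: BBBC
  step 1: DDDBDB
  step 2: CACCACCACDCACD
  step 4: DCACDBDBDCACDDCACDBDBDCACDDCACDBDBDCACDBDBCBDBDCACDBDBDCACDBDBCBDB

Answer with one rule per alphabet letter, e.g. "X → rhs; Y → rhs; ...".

A->C, B->D, C->BDB, D->CAC

  step 1 ⇒ step 2: DDDBDB ⇒ CAC·CAC·CAC·D·CAC·D
    B ↦ D
    D ↦ CAC
    A ↦ C  (constrained at step 2)
  step 0 ⇒ step 1: BBBC ⇒ D·D·D·BDB
    C ↦ BDB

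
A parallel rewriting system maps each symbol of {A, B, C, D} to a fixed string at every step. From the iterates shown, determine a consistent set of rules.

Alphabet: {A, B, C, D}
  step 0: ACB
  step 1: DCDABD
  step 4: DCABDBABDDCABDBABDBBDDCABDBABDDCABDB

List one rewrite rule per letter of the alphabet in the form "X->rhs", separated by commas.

A->DC, B->ABD, C->D, D->B

  step 0 ⇒ step 1: ACB ⇒ DC·D·ABD
    A ↦ DC
    B ↦ ABD
    C ↦ D
    D ↦ B  (constrained at step 1)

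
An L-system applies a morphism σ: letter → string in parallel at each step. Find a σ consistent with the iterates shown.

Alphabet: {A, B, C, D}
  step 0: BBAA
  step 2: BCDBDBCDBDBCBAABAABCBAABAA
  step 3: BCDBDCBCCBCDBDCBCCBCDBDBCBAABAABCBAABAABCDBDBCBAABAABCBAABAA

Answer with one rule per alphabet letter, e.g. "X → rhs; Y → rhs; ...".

  step 2 ⇒ step 3: BCDBDBCDBDBCBAABAABCBAABAA ⇒ BC·DBD·C·BC·C·BC·DBD·C·BC·C·BC·DBD·BC·BAA·BAA·BC·BAA·BAA·BC·DBD·BC·BAA·BAA·BC·BAA·BAA
    A ↦ BAA
    B ↦ BC
    C ↦ DBD
    D ↦ C

A->BAA, B->BC, C->DBD, D->C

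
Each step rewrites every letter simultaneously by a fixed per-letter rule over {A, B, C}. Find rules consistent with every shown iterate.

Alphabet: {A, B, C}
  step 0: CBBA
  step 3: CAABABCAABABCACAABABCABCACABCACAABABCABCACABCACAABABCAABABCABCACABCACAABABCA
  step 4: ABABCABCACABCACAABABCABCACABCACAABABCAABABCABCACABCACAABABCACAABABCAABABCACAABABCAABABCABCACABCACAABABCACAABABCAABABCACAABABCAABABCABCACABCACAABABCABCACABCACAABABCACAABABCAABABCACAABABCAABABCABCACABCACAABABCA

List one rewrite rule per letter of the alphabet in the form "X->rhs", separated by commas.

A->BCA, B->CA, C->ABA

  step 3 ⇒ step 4: CAABABCAABABCACAABABCABCACABCACAABABCABCACABCACAABABCAABABCABCACABCACAABABCA ⇒ ABA·BCA·BCA·CA·BCA·CA·ABA·BCA·BCA·CA·BCA·CA·ABA·BCA·ABA·BCA·BCA·CA·BCA·CA·ABA·BCA·CA·ABA·BCA·ABA·BCA·CA·ABA·BCA·ABA·BCA·BCA·CA·BCA·CA·ABA·BCA·CA·ABA·BCA·ABA·BCA·CA·ABA·BCA·ABA·BCA·BCA·CA·BCA·CA·ABA·BCA·BCA·CA·BCA·CA·ABA·BCA·CA·ABA·BCA·ABA·BCA·CA·ABA·BCA·ABA·BCA·BCA·CA·BCA·CA·ABA·BCA
    A ↦ BCA
    B ↦ CA
    C ↦ ABA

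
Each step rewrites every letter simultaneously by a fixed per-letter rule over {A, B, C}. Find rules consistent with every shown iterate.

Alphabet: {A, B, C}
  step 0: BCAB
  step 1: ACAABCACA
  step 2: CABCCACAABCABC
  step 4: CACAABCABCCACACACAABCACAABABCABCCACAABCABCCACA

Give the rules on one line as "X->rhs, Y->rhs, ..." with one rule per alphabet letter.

A->C, B->ACA, C->AB

  step 1 ⇒ step 2: ACAABCACA ⇒ C·AB·C·C·ACA·AB·C·AB·C
    A ↦ C
    B ↦ ACA
    C ↦ AB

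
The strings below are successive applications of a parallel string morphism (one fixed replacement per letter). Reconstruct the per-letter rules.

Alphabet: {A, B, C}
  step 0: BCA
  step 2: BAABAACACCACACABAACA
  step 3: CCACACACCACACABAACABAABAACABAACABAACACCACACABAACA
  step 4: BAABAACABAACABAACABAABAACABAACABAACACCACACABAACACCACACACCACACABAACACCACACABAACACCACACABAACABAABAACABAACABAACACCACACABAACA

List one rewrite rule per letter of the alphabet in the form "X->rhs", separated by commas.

A->CA, B->CCA, C->BAA

  step 3 ⇒ step 4: CCACACACCACACABAACABAABAACABAACABAACACCACACABAACA ⇒ BAA·BAA·CA·BAA·CA·BAA·CA·BAA·BAA·CA·BAA·CA·BAA·CA·CCA·CA·CA·BAA·CA·CCA·CA·CA·CCA·CA·CA·BAA·CA·CCA·CA·CA·BAA·CA·CCA·CA·CA·BAA·CA·BAA·BAA·CA·BAA·CA·BAA·CA·CCA·CA·CA·BAA·CA
    A ↦ CA
    B ↦ CCA
    C ↦ BAA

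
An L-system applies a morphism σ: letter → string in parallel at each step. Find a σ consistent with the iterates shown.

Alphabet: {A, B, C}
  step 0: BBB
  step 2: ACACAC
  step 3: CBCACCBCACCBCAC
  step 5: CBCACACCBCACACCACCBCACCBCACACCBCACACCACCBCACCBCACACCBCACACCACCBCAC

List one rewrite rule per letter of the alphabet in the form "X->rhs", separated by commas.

A->CBC, B->C, C->AC

  step 2 ⇒ step 3: ACACAC ⇒ CBC·AC·CBC·AC·CBC·AC
    A ↦ CBC
    C ↦ AC
    B ↦ C  (constrained at step 0)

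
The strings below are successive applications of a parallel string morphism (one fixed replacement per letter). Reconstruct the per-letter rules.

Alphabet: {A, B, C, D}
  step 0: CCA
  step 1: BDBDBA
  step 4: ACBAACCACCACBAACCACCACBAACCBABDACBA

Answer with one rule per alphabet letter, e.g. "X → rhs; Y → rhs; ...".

A->BA, B->AC, C->BD, D->C

  step 0 ⇒ step 1: CCA ⇒ BD·BD·BA
    A ↦ BA
    C ↦ BD
    B ↦ AC  (constrained at step 1)
    D ↦ C  (constrained at step 1)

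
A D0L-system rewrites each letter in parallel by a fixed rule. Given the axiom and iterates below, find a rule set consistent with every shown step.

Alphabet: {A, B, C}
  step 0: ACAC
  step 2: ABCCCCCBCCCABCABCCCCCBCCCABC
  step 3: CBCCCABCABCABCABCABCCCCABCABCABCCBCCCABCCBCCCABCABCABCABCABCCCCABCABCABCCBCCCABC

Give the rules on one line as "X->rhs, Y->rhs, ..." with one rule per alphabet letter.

  step 2 ⇒ step 3: ABCCCCCBCCCABCABCCCCCBCCCABC ⇒ CB·CCC·ABC·ABC·ABC·ABC·ABC·CCC·ABC·ABC·ABC·CB·CCC·ABC·CB·CCC·ABC·ABC·ABC·ABC·ABC·CCC·ABC·ABC·ABC·CB·CCC·ABC
    A ↦ CB
    B ↦ CCC
    C ↦ ABC

A->CB, B->CCC, C->ABC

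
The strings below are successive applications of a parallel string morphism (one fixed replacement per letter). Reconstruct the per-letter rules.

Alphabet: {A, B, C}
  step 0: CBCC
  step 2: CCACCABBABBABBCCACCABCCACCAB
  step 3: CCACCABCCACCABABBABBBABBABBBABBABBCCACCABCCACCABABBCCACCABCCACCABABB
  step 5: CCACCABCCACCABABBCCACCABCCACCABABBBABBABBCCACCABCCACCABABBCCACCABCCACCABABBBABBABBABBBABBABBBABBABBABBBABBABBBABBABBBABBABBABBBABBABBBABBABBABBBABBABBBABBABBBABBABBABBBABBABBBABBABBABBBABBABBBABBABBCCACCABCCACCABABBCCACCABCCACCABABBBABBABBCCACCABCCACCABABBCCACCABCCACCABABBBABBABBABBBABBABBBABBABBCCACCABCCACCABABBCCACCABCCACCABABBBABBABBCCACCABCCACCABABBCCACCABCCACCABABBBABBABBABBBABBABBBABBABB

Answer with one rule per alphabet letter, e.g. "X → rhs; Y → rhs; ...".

A->B, B->ABB, C->CCA

  step 2 ⇒ step 3: CCACCABBABBABBCCACCABCCACCAB ⇒ CCA·CCA·B·CCA·CCA·B·ABB·ABB·B·ABB·ABB·B·ABB·ABB·CCA·CCA·B·CCA·CCA·B·ABB·CCA·CCA·B·CCA·CCA·B·ABB
    A ↦ B
    B ↦ ABB
    C ↦ CCA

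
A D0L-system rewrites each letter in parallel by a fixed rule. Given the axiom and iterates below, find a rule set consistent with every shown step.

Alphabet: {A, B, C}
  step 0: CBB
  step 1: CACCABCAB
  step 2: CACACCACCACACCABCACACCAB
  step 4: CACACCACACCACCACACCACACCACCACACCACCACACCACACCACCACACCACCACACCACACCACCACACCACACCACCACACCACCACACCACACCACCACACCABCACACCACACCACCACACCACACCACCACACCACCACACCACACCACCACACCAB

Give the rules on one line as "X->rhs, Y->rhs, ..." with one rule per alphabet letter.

  step 1 ⇒ step 2: CACCABCAB ⇒ CAC·AC·CAC·CAC·AC·CAB·CAC·AC·CAB
    A ↦ AC
    B ↦ CAB
    C ↦ CAC

A->AC, B->CAB, C->CAC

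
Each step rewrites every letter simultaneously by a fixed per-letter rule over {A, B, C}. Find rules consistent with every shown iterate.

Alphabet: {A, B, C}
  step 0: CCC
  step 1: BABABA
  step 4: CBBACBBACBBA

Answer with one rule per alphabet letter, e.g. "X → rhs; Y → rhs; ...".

  step 0 ⇒ step 1: CCC ⇒ BA·BA·BA
    C ↦ BA
    A ↦ B  (constrained at step 1)
    B ↦ C  (constrained at step 1)

A->B, B->C, C->BA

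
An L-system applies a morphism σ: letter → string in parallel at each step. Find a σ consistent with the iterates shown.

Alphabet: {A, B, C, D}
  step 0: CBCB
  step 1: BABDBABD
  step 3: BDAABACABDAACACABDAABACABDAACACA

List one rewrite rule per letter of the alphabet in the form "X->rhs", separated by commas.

  step 0 ⇒ step 1: CBCB ⇒ BA·BD·BA·BD
    B ↦ BD
    C ↦ BA
    A ↦ CA  (constrained at step 1)
    D ↦ AA  (constrained at step 1)

A->CA, B->BD, C->BA, D->AA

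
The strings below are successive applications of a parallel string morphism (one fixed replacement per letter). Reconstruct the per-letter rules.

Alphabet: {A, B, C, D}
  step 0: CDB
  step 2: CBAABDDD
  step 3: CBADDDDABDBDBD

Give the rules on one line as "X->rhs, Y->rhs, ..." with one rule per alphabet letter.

  step 2 ⇒ step 3: CBAABDDD ⇒ CB·A·DD·DD·A·BD·BD·BD
    A ↦ DD
    B ↦ A
    C ↦ CB
    D ↦ BD

A->DD, B->A, C->CB, D->BD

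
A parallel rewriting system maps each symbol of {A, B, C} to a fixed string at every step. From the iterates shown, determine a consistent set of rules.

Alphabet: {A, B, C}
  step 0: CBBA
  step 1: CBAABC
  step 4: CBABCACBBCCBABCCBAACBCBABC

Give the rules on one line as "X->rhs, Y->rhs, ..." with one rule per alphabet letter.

  step 0 ⇒ step 1: CBBA ⇒ CB·A·A·BC
    A ↦ BC
    B ↦ A
    C ↦ CB

A->BC, B->A, C->CB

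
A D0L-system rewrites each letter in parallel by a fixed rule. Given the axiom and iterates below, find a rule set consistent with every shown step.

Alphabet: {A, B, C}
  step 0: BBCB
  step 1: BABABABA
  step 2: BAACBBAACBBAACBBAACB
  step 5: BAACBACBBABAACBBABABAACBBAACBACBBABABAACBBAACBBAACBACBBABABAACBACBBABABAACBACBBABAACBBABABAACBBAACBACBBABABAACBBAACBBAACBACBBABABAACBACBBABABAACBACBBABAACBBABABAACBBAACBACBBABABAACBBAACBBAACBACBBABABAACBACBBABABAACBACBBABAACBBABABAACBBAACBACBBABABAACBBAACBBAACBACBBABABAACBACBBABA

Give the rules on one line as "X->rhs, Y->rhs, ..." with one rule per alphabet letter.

A->ACB, B->BA, C->BA

  step 1 ⇒ step 2: BABABABA ⇒ BA·ACB·BA·ACB·BA·ACB·BA·ACB
    A ↦ ACB
    B ↦ BA
  step 0 ⇒ step 1: BBCB ⇒ BA·BA·BA·BA
    C ↦ BA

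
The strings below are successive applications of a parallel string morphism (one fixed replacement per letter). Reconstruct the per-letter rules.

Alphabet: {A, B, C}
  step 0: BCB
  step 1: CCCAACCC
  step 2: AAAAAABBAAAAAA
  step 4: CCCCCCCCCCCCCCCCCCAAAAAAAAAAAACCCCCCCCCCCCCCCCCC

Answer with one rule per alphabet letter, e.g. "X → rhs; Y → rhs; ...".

  step 1 ⇒ step 2: CCCAACCC ⇒ AA·AA·AA·B·B·AA·AA·AA
    A ↦ B
    C ↦ AA
  step 0 ⇒ step 1: BCB ⇒ CCC·AA·CCC
    B ↦ CCC

A->B, B->CCC, C->AA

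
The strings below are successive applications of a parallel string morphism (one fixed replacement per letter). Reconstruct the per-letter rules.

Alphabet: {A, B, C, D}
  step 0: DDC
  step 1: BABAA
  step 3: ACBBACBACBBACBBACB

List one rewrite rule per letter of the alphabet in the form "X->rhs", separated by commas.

A->DB, B->CB, C->A, D->BA

  step 0 ⇒ step 1: DDC ⇒ BA·BA·A
    C ↦ A
    D ↦ BA
    A ↦ DB  (constrained at step 1)
    B ↦ CB  (constrained at step 1)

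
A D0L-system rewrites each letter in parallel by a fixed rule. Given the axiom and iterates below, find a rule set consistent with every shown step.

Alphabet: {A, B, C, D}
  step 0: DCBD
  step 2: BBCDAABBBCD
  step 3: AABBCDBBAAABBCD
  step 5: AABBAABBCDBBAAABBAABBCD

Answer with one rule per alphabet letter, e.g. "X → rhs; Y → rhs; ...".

  step 2 ⇒ step 3: BBCDAABBBCD ⇒ A·A·BB·CD·B·B·A·A·A·BB·CD
    A ↦ B
    B ↦ A
    C ↦ BB
    D ↦ CD

A->B, B->A, C->BB, D->CD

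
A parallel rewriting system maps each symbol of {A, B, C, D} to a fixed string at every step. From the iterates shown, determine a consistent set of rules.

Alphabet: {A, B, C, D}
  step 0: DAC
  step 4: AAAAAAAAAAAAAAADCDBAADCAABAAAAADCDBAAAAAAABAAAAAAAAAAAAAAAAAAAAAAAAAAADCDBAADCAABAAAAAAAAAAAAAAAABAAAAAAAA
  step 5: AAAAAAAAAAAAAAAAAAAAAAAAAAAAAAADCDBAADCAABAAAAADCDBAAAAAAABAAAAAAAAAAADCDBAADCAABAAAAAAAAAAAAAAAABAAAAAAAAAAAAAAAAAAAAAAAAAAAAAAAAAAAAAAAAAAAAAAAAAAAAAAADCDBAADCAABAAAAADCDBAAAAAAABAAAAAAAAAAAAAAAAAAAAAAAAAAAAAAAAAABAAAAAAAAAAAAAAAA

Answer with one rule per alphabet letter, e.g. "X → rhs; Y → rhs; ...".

  step 4 ⇒ step 5: AAAAAAAAAAAAAAADCDBAADCAABAAAAADCDBAAAAAAABAAAAAAAAAAAAAAAAAAAAAAAAAAADCDBAADCAABAAAAAAAAAAAAAAAABAAAAAAAA ⇒ AA·AA·AA·AA·AA·AA·AA·AA·AA·AA·AA·AA·AA·AA·AA·ADC·DBA·ADC·AAB·AA·AA·ADC·DBA·AA·AA·AAB·AA·AA·AA·AA·AA·ADC·DBA·ADC·AAB·AA·AA·AA·AA·AA·AA·AA·AAB·AA·AA·AA·AA·AA·AA·AA·AA·AA·AA·AA·AA·AA·AA·AA·AA·AA·AA·AA·AA·AA·AA·AA·AA·AA·AA·AA·ADC·DBA·ADC·AAB·AA·AA·ADC·DBA·AA·AA·AAB·AA·AA·AA·AA·AA·AA·AA·AA·AA·AA·AA·AA·AA·AA·AA·AA·AAB·AA·AA·AA·AA·AA·AA·AA·AA
    A ↦ AA
    B ↦ AAB
    C ↦ DBA
    D ↦ ADC

A->AA, B->AAB, C->DBA, D->ADC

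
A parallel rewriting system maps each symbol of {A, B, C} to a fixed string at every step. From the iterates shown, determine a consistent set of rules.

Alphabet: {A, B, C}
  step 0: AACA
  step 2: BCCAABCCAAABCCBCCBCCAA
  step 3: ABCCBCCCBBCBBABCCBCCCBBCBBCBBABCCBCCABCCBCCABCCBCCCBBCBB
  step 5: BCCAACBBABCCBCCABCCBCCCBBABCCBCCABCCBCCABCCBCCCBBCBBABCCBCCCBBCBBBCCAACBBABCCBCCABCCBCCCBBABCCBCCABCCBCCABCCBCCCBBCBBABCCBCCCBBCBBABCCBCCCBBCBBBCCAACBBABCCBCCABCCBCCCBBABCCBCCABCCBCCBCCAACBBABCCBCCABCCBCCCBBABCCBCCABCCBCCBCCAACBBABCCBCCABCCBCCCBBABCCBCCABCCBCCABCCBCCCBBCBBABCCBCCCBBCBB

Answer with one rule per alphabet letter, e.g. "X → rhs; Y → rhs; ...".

A->CBB, B->A, C->BCC

  step 2 ⇒ step 3: BCCAABCCAAABCCBCCBCCAA ⇒ A·BCC·BCC·CBB·CBB·A·BCC·BCC·CBB·CBB·CBB·A·BCC·BCC·A·BCC·BCC·A·BCC·BCC·CBB·CBB
    A ↦ CBB
    B ↦ A
    C ↦ BCC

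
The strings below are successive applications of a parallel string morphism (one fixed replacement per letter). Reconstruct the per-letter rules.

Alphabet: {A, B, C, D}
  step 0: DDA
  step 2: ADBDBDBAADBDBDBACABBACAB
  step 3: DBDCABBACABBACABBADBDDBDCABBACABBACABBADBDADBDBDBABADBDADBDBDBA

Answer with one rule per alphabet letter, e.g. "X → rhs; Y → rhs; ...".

A->DBD, B->BA, C->ADB, D->CAB

  step 2 ⇒ step 3: ADBDBDBAADBDBDBACABBACAB ⇒ DBD·CAB·BA·CAB·BA·CAB·BA·DBD·DBD·CAB·BA·CAB·BA·CAB·BA·DBD·ADB·DBD·BA·BA·DBD·ADB·DBD·BA
    A ↦ DBD
    B ↦ BA
    C ↦ ADB
    D ↦ CAB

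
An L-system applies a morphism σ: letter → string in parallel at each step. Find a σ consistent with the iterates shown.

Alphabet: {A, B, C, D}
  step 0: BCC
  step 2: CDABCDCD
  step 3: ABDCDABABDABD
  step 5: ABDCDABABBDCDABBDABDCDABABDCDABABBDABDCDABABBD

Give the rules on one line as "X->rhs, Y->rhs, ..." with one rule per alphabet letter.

  step 2 ⇒ step 3: CDABCDCD ⇒ A·BD·CD·AB·A·BD·A·BD
    A ↦ CD
    B ↦ AB
    C ↦ A
    D ↦ BD

A->CD, B->AB, C->A, D->BD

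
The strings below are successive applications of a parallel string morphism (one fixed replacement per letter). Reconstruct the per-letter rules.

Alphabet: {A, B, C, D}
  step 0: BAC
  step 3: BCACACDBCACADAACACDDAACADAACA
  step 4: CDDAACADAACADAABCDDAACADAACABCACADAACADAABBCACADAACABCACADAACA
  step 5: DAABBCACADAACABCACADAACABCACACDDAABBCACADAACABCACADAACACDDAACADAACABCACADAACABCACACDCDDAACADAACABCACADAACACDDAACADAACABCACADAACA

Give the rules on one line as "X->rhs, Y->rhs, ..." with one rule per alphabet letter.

A->CA, B->CD, C->DAA, D->B

  step 4 ⇒ step 5: CDDAACADAACADAABCDDAACADAACABCACADAACADAABBCACADAACABCACADAACA ⇒ DAA·B·B·CA·CA·DAA·CA·B·CA·CA·DAA·CA·B·CA·CA·CD·DAA·B·B·CA·CA·DAA·CA·B·CA·CA·DAA·CA·CD·DAA·CA·DAA·CA·B·CA·CA·DAA·CA·B·CA·CA·CD·CD·DAA·CA·DAA·CA·B·CA·CA·DAA·CA·CD·DAA·CA·DAA·CA·B·CA·CA·DAA·CA
    A ↦ CA
    B ↦ CD
    C ↦ DAA
    D ↦ B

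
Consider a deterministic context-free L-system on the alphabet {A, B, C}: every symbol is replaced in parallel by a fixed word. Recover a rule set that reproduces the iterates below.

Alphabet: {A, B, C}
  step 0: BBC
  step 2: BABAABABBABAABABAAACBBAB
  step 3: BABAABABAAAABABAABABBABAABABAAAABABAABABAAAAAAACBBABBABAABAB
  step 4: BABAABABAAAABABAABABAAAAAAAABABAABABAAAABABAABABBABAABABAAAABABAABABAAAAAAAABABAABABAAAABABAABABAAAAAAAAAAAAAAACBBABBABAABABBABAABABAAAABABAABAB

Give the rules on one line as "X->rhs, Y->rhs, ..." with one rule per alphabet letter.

  step 3 ⇒ step 4: BABAABABAAAABABAABABBABAABABAAAABABAABABAAAAAAACBBABBABAABAB ⇒ BAB·AA·BAB·AA·AA·BAB·AA·BAB·AA·AA·AA·AA·BAB·AA·BAB·AA·AA·BAB·AA·BAB·BAB·AA·BAB·AA·AA·BAB·AA·BAB·AA·AA·AA·AA·BAB·AA·BAB·AA·AA·BAB·AA·BAB·AA·AA·AA·AA·AA·AA·AA·ACB·BAB·BAB·AA·BAB·BAB·AA·BAB·AA·AA·BAB·AA·BAB
    A ↦ AA
    B ↦ BAB
    C ↦ ACB

A->AA, B->BAB, C->ACB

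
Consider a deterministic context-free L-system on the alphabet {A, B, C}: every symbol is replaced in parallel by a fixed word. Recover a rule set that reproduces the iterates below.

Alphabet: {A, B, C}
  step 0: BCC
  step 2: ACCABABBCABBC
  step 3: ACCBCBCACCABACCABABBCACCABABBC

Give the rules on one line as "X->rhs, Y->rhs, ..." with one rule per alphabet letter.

  step 2 ⇒ step 3: ACCABABBCABBC ⇒ ACC·BC·BC·ACC·AB·ACC·AB·AB·BC·ACC·AB·AB·BC
    A ↦ ACC
    B ↦ AB
    C ↦ BC

A->ACC, B->AB, C->BC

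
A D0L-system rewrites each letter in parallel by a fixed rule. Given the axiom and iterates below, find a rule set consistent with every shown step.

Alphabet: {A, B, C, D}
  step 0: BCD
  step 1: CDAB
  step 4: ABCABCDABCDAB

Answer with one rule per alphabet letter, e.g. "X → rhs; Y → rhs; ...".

  step 0 ⇒ step 1: BCD ⇒ C·D·AB
    B ↦ C
    C ↦ D
    D ↦ AB
    A ↦ AB  (constrained at step 1)

A->AB, B->C, C->D, D->AB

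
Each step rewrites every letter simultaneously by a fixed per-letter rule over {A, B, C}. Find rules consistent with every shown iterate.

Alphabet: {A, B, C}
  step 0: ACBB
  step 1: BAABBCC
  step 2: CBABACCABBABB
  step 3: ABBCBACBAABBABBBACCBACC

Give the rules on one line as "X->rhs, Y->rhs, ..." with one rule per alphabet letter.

A->BA, B->C, C->ABB

  step 2 ⇒ step 3: CBABACCABBABB ⇒ ABB·C·BA·C·BA·ABB·ABB·BA·C·C·BA·C·C
    A ↦ BA
    B ↦ C
    C ↦ ABB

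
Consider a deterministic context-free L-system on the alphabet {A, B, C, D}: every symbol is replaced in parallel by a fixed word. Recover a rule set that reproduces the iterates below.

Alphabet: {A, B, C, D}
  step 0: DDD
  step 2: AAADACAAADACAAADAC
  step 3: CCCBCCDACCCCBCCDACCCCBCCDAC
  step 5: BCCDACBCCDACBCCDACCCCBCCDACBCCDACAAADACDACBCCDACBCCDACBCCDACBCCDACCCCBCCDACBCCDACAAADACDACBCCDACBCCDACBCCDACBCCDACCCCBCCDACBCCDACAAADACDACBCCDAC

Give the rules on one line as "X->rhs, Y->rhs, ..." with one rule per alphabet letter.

A->C, B->AAA, C->DAC, D->BC

  step 2 ⇒ step 3: AAADACAAADACAAADAC ⇒ C·C·C·BC·C·DAC·C·C·C·BC·C·DAC·C·C·C·BC·C·DAC
    A ↦ C
    C ↦ DAC
    D ↦ BC
    B ↦ AAA  (constrained at step 3)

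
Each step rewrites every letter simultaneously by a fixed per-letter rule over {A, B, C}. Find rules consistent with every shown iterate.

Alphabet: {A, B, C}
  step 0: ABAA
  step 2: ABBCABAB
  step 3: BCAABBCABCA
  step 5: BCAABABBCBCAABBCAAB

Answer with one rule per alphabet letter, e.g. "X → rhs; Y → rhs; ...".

A->BC, B->A, C->B

  step 2 ⇒ step 3: ABBCABAB ⇒ BC·A·A·B·BC·A·BC·A
    A ↦ BC
    B ↦ A
    C ↦ B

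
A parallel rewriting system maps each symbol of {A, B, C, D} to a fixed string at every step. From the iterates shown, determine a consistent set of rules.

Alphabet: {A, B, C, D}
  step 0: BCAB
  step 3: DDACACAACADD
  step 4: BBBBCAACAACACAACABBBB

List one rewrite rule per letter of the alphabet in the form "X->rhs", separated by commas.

  step 3 ⇒ step 4: DDACACAACADD ⇒ BB·BB·CA·A·CA·A·CA·CA·A·CA·BB·BB
    A ↦ CA
    C ↦ A
    D ↦ BB
    B ↦ D  (constrained at step 0)

A->CA, B->D, C->A, D->BB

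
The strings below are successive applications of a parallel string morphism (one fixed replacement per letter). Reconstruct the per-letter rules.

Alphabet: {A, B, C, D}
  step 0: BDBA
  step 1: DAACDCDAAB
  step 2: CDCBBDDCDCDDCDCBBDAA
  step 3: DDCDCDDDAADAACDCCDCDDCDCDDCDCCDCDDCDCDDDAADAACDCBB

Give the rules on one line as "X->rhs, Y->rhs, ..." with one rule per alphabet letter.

A->B, B->DAA, C->DD, D->CDC

  step 2 ⇒ step 3: CDCBBDDCDCDDCDCBBDAA ⇒ DD·CDC·DD·DAA·DAA·CDC·CDC·DD·CDC·DD·CDC·CDC·DD·CDC·DD·DAA·DAA·CDC·B·B
    A ↦ B
    B ↦ DAA
    C ↦ DD
    D ↦ CDC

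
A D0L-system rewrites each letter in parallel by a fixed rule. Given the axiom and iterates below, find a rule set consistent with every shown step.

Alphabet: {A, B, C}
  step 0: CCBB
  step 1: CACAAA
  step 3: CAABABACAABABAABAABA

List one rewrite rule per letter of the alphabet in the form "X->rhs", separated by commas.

A->AB, B->A, C->CA

  step 0 ⇒ step 1: CCBB ⇒ CA·CA·A·A
    B ↦ A
    C ↦ CA
    A ↦ AB  (constrained at step 1)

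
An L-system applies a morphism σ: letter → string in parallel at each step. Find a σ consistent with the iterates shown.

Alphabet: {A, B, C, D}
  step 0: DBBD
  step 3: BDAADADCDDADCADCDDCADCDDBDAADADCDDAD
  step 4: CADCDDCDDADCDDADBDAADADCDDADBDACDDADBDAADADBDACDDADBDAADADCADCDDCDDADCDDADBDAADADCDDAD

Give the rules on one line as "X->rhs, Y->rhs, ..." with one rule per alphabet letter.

A->CDD, B->C, C->BDA, D->AD

  step 3 ⇒ step 4: BDAADADCDDADCADCDDCADCDDBDAADADCDDAD ⇒ C·AD·CDD·CDD·AD·CDD·AD·BDA·AD·AD·CDD·AD·BDA·CDD·AD·BDA·AD·AD·BDA·CDD·AD·BDA·AD·AD·C·AD·CDD·CDD·AD·CDD·AD·BDA·AD·AD·CDD·AD
    A ↦ CDD
    B ↦ C
    C ↦ BDA
    D ↦ AD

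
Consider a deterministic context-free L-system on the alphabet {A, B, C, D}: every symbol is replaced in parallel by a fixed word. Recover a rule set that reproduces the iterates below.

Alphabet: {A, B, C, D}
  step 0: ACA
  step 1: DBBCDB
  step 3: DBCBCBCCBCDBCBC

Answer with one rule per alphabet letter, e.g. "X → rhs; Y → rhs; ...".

A->DB, B->C, C->BC, D->AB

  step 0 ⇒ step 1: ACA ⇒ DB·BC·DB
    A ↦ DB
    C ↦ BC
    B ↦ C  (constrained at step 1)
    D ↦ AB  (constrained at step 1)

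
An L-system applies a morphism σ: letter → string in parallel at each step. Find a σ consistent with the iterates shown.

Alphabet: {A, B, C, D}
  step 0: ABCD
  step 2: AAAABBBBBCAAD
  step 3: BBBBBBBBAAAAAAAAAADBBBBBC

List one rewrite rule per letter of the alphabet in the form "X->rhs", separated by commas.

  step 2 ⇒ step 3: AAAABBBBBCAAD ⇒ BB·BB·BB·BB·AA·AA·AA·AA·AA·D·BB·BB·BC
    A ↦ BB
    B ↦ AA
    C ↦ D
    D ↦ BC

A->BB, B->AA, C->D, D->BC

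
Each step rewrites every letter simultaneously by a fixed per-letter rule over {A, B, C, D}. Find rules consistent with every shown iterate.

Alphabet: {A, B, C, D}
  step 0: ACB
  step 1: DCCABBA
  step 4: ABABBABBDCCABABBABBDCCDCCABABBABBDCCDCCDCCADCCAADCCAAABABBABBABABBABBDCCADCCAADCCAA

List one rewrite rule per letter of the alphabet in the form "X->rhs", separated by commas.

A->DCC, B->A, C->ABB, D->AB

  step 0 ⇒ step 1: ACB ⇒ DCC·ABB·A
    A ↦ DCC
    B ↦ A
    C ↦ ABB
    D ↦ AB  (constrained at step 1)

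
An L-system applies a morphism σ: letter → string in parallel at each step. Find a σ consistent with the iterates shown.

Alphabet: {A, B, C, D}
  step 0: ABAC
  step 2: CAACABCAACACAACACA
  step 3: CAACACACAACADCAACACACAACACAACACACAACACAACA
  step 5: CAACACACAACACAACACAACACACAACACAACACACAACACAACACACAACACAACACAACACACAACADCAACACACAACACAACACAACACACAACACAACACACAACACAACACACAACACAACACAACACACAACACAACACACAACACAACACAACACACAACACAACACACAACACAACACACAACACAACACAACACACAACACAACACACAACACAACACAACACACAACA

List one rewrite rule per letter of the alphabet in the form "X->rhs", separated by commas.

  step 2 ⇒ step 3: CAACABCAACACAACACA ⇒ CAA·CA·CA·CAA·CA·D·CAA·CA·CA·CAA·CA·CAA·CA·CA·CAA·CA·CAA·CA
    A ↦ CA
    B ↦ D
    C ↦ CAA
    D ↦ B  (constrained at step 3)

A->CA, B->D, C->CAA, D->B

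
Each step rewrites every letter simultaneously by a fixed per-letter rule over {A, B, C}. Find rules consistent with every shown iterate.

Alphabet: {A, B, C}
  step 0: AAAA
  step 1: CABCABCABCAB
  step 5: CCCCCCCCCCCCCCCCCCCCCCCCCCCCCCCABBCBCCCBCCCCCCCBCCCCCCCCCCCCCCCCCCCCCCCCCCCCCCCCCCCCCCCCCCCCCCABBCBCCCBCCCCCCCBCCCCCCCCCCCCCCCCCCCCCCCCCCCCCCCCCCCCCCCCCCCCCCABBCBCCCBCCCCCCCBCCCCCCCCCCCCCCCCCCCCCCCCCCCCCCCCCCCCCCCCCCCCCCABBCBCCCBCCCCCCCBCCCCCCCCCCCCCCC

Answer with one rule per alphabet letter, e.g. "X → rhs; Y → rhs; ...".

A->CAB, B->BC, C->CC

  step 0 ⇒ step 1: AAAA ⇒ CAB·CAB·CAB·CAB
    A ↦ CAB
    B ↦ BC  (constrained at step 1)
    C ↦ CC  (constrained at step 1)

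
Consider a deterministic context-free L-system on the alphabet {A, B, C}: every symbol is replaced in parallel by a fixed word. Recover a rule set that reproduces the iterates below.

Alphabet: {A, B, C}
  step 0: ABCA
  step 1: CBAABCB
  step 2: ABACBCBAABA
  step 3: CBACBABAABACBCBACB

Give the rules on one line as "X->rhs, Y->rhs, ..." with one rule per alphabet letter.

  step 2 ⇒ step 3: ABACBCBAABA ⇒ CB·A·CB·AB·A·AB·A·CB·CB·A·CB
    A ↦ CB
    B ↦ A
    C ↦ AB

A->CB, B->A, C->AB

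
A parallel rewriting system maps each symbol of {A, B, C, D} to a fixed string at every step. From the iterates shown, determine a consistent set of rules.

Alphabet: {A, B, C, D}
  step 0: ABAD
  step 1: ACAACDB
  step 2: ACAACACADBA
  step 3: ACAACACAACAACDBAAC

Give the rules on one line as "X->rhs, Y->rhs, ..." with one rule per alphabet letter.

  step 2 ⇒ step 3: ACAACACADBA ⇒ AC·A·AC·AC·A·AC·A·AC·DB·A·AC
    A ↦ AC
    B ↦ A
    C ↦ A
    D ↦ DB

A->AC, B->A, C->A, D->DB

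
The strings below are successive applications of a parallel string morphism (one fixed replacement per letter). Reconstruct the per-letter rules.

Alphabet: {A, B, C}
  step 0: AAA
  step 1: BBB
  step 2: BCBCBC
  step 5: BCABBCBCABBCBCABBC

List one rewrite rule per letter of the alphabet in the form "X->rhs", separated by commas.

  step 1 ⇒ step 2: BBB ⇒ BC·BC·BC
    B ↦ BC
  step 0 ⇒ step 1: AAA ⇒ B·B·B
    A ↦ B
    C ↦ A  (constrained at step 2)

A->B, B->BC, C->A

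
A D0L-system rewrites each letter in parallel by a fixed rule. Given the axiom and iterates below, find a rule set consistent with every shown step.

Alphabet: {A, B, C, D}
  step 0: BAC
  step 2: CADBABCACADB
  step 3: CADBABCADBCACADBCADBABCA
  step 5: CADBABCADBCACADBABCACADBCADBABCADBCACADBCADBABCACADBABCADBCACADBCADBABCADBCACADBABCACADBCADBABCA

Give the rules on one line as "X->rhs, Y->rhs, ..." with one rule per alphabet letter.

  step 2 ⇒ step 3: CADBABCACADB ⇒ CA·DB·AB·CA·DB·CA·CA·DB·CA·DB·AB·CA
    A ↦ DB
    B ↦ CA
    C ↦ CA
    D ↦ AB

A->DB, B->CA, C->CA, D->AB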